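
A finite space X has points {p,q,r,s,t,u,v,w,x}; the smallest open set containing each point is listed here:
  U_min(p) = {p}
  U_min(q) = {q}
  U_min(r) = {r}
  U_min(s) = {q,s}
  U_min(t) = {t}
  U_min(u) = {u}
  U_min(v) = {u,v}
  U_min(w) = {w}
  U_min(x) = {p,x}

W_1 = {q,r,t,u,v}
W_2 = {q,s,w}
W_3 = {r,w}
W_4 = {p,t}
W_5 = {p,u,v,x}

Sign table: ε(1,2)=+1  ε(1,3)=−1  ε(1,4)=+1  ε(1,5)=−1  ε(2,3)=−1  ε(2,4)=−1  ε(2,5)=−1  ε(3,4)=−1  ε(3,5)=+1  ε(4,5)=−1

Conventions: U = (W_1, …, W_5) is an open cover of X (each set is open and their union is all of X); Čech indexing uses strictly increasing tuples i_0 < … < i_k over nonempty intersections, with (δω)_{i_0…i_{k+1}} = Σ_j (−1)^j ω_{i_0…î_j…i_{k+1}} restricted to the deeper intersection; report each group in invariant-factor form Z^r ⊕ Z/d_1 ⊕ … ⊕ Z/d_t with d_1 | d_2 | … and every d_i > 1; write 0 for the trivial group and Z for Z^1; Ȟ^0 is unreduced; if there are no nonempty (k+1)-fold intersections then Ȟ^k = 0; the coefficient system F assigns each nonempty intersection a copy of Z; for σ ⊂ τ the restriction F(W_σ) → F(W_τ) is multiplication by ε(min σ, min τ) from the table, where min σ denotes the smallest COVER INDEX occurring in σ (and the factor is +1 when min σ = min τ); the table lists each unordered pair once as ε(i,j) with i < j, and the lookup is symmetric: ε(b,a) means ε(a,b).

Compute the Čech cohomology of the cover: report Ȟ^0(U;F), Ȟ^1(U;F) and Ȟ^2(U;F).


Ȟ^0 = Z, Ȟ^1 = Z^2, Ȟ^2 = 0

intersection data:
  W12={q} W13={r} W14={t} W15={u,v} W23={w} W45={p}
C dims 5,6; δ0: rk 4, SNF 1^4
Ȟ^0 = (5 − 4) − 0 = 1, so Ȟ^0 ≅ Z
Ȟ^1 = (6 − 0) − 4 = 2, so Ȟ^1 ≅ Z^2
Ȟ^2 = (0 − 0) − 0 = 0, so Ȟ^2 ≅ 0


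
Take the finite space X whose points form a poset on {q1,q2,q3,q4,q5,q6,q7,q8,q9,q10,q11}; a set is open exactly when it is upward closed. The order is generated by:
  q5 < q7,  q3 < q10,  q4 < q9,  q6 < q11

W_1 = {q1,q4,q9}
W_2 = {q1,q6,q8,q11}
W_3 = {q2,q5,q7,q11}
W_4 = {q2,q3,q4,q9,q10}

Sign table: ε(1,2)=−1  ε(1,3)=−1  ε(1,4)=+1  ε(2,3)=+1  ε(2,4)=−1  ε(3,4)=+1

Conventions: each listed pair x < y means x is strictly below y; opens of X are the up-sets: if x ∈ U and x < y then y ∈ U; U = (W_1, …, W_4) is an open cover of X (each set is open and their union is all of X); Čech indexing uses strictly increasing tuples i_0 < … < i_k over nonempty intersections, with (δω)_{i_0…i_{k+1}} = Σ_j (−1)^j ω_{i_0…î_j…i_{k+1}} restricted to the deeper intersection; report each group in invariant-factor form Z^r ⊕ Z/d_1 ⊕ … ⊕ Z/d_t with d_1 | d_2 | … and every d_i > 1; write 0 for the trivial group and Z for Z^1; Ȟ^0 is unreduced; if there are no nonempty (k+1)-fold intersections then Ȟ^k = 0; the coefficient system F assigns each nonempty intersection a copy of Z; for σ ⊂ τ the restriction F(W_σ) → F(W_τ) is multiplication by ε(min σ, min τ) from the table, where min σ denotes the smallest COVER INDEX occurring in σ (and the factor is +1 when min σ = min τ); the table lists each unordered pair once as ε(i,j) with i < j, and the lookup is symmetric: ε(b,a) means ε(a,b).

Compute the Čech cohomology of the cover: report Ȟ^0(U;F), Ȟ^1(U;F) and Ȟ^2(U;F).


Ȟ^0 ≅ 0,  Ȟ^1 ≅ Z/2,  Ȟ^2 ≅ 0

nonempty intersections:
  W12={q1} W14={q4,q9} W23={q11} W34={q2}
C dims 4,4; δ0: rk 4, SNF 1^3·2
Ȟ^0: (4−4)−0=0 ⇒ 0
Ȟ^1: (4−0)−4=0 plus torsion [2] ⇒ Z/2
Ȟ^2: (0−0)−0=0 ⇒ 0


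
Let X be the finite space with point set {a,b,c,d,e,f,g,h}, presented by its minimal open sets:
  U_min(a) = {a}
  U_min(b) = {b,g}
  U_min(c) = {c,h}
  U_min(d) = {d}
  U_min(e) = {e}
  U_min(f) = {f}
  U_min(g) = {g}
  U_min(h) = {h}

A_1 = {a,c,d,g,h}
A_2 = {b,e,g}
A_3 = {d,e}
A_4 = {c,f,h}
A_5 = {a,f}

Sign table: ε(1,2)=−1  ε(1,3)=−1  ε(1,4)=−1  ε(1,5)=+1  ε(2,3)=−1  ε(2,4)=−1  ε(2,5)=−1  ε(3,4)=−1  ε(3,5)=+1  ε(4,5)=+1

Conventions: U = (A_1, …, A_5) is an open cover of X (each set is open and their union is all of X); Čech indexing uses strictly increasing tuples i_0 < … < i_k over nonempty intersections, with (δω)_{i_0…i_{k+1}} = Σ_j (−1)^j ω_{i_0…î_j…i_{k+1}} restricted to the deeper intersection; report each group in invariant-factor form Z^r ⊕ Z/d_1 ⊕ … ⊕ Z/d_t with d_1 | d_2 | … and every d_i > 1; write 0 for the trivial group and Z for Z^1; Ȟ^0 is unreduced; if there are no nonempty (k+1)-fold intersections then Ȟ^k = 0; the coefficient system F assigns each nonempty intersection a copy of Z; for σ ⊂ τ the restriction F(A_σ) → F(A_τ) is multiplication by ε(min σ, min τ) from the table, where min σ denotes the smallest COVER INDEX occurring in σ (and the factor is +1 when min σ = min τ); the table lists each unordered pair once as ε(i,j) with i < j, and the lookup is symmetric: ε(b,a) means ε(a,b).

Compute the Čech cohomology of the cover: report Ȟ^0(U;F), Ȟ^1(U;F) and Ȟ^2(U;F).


Ȟ^0(U;F) ≅ 0,  Ȟ^1(U;F) ≅ Z ⊕ Z/2,  Ȟ^2(U;F) ≅ 0

nerve of the cover:
  A12={g} A13={d} A14={c,h} A15={a} A23={e} A45={f}
C dims 5,6; δ0: rk 5, SNF 1^4·2
Ȟ^0 = (5 − 5) − 0 = 0, so Ȟ^0 ≅ 0
Ȟ^1 = (6 − 0) − 5 = 1 plus torsion [2], so Ȟ^1 ≅ Z ⊕ Z/2
Ȟ^2 = (0 − 0) − 0 = 0, so Ȟ^2 ≅ 0


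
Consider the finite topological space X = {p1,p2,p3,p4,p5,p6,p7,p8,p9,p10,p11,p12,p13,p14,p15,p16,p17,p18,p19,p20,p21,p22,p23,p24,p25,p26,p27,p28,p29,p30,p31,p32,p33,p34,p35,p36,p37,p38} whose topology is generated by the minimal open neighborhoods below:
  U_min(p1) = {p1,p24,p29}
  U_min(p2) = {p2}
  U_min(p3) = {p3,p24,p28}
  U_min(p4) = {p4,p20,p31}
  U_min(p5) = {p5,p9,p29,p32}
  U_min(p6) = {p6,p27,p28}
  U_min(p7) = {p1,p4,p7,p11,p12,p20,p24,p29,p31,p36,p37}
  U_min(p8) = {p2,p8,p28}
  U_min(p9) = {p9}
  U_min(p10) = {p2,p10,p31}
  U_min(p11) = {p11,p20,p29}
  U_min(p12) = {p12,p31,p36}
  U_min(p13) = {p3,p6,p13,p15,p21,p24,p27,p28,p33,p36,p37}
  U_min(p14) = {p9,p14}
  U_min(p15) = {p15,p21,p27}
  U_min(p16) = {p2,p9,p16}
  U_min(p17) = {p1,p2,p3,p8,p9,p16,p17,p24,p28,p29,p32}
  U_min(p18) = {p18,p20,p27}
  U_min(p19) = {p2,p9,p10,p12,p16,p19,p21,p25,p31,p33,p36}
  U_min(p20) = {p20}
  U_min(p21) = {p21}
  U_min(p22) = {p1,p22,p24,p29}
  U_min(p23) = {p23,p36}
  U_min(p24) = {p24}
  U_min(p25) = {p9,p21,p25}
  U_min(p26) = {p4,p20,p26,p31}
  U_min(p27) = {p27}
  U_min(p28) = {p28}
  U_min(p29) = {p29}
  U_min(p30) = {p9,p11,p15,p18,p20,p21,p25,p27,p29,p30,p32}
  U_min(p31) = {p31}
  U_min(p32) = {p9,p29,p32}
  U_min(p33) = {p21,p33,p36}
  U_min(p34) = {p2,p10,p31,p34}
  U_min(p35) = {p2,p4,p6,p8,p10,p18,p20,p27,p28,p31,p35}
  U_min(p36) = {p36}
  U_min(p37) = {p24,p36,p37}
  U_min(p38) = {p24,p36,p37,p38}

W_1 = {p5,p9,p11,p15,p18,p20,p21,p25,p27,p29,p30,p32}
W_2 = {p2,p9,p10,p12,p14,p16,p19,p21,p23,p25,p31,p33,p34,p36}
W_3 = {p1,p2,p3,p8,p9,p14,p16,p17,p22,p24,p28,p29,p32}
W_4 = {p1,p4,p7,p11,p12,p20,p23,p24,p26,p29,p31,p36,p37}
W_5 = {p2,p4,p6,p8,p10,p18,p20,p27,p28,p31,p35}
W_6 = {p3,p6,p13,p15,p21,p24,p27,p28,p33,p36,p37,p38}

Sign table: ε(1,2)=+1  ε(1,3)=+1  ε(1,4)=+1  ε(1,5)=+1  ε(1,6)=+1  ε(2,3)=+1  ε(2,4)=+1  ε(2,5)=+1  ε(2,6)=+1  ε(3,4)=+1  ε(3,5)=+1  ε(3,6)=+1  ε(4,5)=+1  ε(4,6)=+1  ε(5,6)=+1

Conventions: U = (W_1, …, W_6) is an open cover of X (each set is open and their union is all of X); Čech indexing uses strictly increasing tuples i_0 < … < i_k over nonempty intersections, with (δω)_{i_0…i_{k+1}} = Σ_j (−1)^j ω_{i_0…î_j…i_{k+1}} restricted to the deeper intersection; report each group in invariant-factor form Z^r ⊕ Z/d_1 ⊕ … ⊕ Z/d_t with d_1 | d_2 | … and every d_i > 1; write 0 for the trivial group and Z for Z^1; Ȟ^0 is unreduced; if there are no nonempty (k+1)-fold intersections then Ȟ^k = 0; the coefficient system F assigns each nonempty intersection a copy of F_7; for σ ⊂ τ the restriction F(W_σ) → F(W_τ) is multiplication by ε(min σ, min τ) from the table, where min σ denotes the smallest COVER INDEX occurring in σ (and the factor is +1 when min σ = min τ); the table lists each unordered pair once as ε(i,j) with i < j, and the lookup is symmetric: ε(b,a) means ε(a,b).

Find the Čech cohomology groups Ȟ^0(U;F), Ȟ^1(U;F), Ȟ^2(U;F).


nonempty intersections:
  W12={p9,p21,p25} W13={p9,p29,p32} W14={p11,p20,p29} W15={p18,p20,p27} W16={p15,p21,p27} W23={p2,p9,p14,p16} W24={p12,p23,p31,p36} W25={p2,p10,p31} W26={p21,p33,p36} W34={p1,p24,p29} W35={p2,p8,p28} W36={p3,p24,p28} W45={p4,p20,p31} W46={p24,p36,p37} W56={p6,p27,p28}
  W123={p9} W126={p21} W134={p29} W145={p20} W156={p27} W235={p2} W245={p31} W246={p36} W346={p24} W356={p28}
C dims 6,15,10; δ0: rk_F7 5; δ1: rk_F7 10
Ȟ^0: (6−5)−0=1 ⇒ Z/7
Ȟ^1: (15−10)−5=0 ⇒ 0
Ȟ^2: (10−0)−10=0 ⇒ 0

Ȟ^0 = Z/7, Ȟ^1 = 0, Ȟ^2 = 0


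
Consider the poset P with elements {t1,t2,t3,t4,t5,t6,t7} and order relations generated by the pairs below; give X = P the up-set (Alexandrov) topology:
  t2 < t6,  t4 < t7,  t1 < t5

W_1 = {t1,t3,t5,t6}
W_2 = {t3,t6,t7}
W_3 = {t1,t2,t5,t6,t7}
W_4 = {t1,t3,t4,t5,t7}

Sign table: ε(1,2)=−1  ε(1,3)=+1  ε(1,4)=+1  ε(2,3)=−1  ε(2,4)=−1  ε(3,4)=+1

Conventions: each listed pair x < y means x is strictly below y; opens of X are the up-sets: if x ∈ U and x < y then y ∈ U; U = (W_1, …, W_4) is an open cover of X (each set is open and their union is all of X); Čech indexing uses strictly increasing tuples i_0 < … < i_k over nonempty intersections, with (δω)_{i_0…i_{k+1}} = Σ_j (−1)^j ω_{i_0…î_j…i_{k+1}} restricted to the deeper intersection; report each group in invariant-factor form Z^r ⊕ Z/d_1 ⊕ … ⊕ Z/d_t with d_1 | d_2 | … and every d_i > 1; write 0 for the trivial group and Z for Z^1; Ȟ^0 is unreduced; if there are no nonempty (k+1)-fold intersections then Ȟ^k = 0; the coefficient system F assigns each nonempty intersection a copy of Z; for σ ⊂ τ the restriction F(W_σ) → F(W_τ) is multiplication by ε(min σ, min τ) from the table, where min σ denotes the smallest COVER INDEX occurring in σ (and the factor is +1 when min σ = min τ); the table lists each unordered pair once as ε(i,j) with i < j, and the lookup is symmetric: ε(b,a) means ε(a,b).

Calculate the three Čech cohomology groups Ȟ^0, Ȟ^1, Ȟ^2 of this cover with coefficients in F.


Ȟ^0 = Z,  Ȟ^1 = 0,  Ȟ^2 = Z

cover nerve:
  W12={t3,t6} W13={t1,t5,t6} W14={t1,t3,t5} W23={t6,t7} W24={t3,t7} W34={t1,t5,t7}
  W123={t6} W124={t3} W134={t1,t5} W234={t7}
C dims 4,6,4; δ0: rk 3, SNF 1^3; δ1: rk 3, SNF 1^3
Ȟ^0: (4−3)−0=1 ⇒ Z
Ȟ^1: (6−3)−3=0 ⇒ 0
Ȟ^2: (4−0)−3=1 ⇒ Z


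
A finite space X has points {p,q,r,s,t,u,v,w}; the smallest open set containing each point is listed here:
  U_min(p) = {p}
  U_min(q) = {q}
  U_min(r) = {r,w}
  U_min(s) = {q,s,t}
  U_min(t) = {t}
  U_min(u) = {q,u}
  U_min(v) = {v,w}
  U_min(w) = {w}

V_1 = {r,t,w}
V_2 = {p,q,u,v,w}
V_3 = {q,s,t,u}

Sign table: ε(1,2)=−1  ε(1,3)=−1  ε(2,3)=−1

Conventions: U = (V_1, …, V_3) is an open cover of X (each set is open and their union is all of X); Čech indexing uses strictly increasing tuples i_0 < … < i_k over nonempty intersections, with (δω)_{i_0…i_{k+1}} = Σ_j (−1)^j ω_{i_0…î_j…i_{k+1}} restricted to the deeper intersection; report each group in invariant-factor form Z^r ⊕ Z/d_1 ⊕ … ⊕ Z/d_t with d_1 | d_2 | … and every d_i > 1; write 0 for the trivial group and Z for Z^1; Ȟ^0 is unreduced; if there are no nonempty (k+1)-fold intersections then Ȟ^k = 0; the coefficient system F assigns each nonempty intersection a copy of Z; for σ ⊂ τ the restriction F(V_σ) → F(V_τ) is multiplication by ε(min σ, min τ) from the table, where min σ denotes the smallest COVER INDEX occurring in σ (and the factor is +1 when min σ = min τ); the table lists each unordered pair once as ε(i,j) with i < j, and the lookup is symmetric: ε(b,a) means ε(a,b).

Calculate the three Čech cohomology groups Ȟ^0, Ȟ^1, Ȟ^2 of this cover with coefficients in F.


nerve simplices:
  V12={w} V13={t} V23={q,u}
C dims 3,3; δ0: rk 3, SNF 1^2·2
degree 0: 3−3−0 = 0 → Ȟ^0 ≅ 0
degree 1: 3−0−3 = 0 plus torsion [2] → Ȟ^1 ≅ Z/2
degree 2: 0−0−0 = 0 → Ȟ^2 ≅ 0

Ȟ^0 ≅ 0,  Ȟ^1 ≅ Z/2,  Ȟ^2 ≅ 0


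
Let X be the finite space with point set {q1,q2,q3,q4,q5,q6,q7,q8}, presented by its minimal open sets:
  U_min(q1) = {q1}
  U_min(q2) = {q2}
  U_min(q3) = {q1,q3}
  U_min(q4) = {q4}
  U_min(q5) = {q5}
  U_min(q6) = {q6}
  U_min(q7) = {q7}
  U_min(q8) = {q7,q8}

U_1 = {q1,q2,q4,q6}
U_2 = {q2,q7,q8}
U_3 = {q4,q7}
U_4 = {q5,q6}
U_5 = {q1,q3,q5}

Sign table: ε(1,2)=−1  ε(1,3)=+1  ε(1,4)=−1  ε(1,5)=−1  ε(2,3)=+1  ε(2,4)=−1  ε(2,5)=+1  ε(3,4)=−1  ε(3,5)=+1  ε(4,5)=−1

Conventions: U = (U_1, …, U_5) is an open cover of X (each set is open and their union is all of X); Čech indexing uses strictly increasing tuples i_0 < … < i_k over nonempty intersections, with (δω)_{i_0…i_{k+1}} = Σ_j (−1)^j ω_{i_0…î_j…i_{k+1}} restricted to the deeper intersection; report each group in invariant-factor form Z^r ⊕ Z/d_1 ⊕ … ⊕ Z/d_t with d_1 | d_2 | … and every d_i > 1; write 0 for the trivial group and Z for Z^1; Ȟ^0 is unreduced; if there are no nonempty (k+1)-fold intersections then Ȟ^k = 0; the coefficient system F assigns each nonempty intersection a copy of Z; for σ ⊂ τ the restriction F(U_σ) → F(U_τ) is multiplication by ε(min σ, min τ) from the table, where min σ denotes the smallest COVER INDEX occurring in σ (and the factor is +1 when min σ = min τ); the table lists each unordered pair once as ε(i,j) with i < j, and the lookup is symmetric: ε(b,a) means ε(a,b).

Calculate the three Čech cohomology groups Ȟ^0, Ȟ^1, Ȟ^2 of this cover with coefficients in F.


Ȟ^0(U;F) ≅ 0, Ȟ^1(U;F) ≅ Z ⊕ Z/2, Ȟ^2(U;F) ≅ 0

intersection data:
  U12={q2} U13={q4} U14={q6} U15={q1} U23={q7} U45={q5}
C dims 5,6; δ0: rk 5, SNF 1^4·2
Ȟ^0 = (5 − 5) − 0 = 0, so Ȟ^0 ≅ 0
Ȟ^1 = (6 − 0) − 5 = 1 plus torsion [2], so Ȟ^1 ≅ Z ⊕ Z/2
Ȟ^2 = (0 − 0) − 0 = 0, so Ȟ^2 ≅ 0


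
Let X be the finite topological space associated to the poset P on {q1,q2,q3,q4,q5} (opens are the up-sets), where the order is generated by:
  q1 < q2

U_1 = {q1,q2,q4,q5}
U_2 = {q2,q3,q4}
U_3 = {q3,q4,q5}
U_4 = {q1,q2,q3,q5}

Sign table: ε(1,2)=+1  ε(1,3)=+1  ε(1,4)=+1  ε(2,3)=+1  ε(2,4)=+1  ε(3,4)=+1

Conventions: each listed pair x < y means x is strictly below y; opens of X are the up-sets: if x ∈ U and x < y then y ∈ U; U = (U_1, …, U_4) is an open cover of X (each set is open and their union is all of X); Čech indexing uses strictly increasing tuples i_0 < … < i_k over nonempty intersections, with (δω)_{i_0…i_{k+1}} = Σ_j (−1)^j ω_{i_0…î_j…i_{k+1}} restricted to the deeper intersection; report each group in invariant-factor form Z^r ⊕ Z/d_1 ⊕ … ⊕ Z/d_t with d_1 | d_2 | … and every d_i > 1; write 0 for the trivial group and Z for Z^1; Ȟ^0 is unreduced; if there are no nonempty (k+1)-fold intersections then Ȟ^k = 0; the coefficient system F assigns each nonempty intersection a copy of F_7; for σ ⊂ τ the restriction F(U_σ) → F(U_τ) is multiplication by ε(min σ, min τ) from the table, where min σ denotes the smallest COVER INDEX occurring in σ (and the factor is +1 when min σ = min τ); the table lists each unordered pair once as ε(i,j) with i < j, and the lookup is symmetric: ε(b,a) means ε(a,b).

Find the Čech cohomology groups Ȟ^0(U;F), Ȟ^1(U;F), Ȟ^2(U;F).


intersection data:
  U12={q2,q4} U13={q4,q5} U14={q1,q2,q5} U23={q3,q4} U24={q2,q3} U34={q3,q5}
  U123={q4} U124={q2} U134={q5} U234={q3}
C dims 4,6,4; δ0: rk_F7 3; δ1: rk_F7 3
Ȟ^0 = (4 − 3) − 0 = 1, so Ȟ^0 ≅ Z/7
Ȟ^1 = (6 − 3) − 3 = 0, so Ȟ^1 ≅ 0
Ȟ^2 = (4 − 0) − 3 = 1, so Ȟ^2 ≅ Z/7

Ȟ^0(U;F) ≅ Z/7; Ȟ^1(U;F) ≅ 0; Ȟ^2(U;F) ≅ Z/7


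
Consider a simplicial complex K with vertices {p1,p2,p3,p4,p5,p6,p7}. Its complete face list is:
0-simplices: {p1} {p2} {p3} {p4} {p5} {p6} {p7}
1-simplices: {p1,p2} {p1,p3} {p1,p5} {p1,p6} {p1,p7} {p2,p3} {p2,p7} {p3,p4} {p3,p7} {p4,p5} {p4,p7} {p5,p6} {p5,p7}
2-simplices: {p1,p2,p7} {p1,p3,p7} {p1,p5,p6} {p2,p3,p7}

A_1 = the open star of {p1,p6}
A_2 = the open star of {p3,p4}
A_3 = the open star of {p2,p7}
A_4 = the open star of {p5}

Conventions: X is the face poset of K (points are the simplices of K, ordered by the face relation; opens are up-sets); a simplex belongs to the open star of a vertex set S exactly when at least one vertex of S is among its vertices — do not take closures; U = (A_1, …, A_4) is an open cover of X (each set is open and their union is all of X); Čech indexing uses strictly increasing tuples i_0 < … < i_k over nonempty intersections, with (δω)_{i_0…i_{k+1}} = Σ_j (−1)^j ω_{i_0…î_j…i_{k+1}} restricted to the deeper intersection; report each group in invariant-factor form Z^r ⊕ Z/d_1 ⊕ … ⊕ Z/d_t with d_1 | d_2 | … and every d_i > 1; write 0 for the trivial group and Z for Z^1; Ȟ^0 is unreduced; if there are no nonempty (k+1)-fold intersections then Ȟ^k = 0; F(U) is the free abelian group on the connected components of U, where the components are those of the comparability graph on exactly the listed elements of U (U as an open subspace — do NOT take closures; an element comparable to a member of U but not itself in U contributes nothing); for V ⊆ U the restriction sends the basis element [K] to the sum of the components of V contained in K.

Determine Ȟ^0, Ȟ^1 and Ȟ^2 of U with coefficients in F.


Ȟ^0 ≅ Z, Ȟ^1 ≅ Z^3, Ȟ^2 ≅ 0

nerve simplices:
  A1={{p1},{p6},{p1,p2},{p1,p3},{p1,p5},{p1,p6},{p1,p7},{p5,p6},{p1,p2,p7},{p1,p3,p7},{p1,p5,p6}} A2={{p3},{p4},{p1,p3},{p2,p3},{p3,p4},{p3,p7},{p4,p5},{p4,p7},{p1,p3,p7},{p2,p3,p7}} A3={{p2},{p7},{p1,p2},{p1,p7},{p2,p3},{p2,p7},{p3,p7},{p4,p7},{p5,p7},{p1,p2,p7},{p1,p3,p7},{p2,p3,p7}} A4={{p5},{p1,p5},{p4,p5},{p5,p6},{p5,p7},{p1,p5,p6}}
  A12={{p1,p3},{p1,p3,p7}} A13={{p1,p2},{p1,p7},{p1,p2,p7},{p1,p3,p7}} A14={{p1,p5},{p5,p6},{p1,p5,p6}} A23={{p2,p3},{p3,p7},{p4,p7},{p1,p3,p7},{p2,p3,p7}} A24={{p4,p5}} A34={{p5,p7}}
  A123={{p1,p3,p7}}
components per intersection:
  A1: {{p1},{p6},{p1,p2},{p1,p3},{p1,p5},{p1,p6},{p1,p7},{p5,p6},{p1,p2,p7},{p1,p3,p7},{p1,p5,p6}}
  A2: {{p3},{p4},{p1,p3},{p2,p3},{p3,p4},{p3,p7},{p4,p5},{p4,p7},{p1,p3,p7},{p2,p3,p7}}
  A3: {{p2},{p7},{p1,p2},{p1,p7},{p2,p3},{p2,p7},{p3,p7},{p4,p7},{p5,p7},{p1,p2,p7},{p1,p3,p7},{p2,p3,p7}}
  A4: {{p5},{p1,p5},{p4,p5},{p5,p6},{p5,p7},{p1,p5,p6}}
  A12: {{p1,p3},{p1,p3,p7}}
  A13: {{p1,p2},{p1,p7},{p1,p2,p7},{p1,p3,p7}}
  A14: {{p1,p5},{p5,p6},{p1,p5,p6}}
  A23: {{p2,p3},{p3,p7},{p1,p3,p7},{p2,p3,p7}} {{p4,p7}}
  A24: {{p4,p5}}
  A34: {{p5,p7}}
  A123: {{p1,p3,p7}}
C dims 4,7,1; δ0: rk 3, SNF 1^3; δ1: rk 1, SNF 1^1
degree 0: 4−3−0 = 1 → Ȟ^0 ≅ Z
degree 1: 7−1−3 = 3 → Ȟ^1 ≅ Z^3
degree 2: 1−0−1 = 0 → Ȟ^2 ≅ 0


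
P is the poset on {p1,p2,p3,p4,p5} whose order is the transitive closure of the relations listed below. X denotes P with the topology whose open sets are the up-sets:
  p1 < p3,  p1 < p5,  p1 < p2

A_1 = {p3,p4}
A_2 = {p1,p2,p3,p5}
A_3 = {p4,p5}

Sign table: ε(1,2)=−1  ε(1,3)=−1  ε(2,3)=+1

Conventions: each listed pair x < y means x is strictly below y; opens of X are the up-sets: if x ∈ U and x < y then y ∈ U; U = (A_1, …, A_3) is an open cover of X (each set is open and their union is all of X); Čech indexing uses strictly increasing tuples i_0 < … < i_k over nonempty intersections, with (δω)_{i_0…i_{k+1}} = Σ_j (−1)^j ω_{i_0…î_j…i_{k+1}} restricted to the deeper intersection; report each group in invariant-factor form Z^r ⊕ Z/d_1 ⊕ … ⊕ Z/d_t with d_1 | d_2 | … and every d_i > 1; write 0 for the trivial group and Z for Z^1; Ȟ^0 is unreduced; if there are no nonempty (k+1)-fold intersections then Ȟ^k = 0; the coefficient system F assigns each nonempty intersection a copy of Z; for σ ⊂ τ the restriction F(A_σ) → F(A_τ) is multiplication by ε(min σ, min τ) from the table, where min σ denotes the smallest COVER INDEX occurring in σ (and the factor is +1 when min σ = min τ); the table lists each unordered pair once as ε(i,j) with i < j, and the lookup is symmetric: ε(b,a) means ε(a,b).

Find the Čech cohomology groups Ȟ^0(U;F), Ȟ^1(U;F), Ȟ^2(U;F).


Ȟ^0 = Z, Ȟ^1 = Z and Ȟ^2 = 0

cover nerve:
  A12={p3} A13={p4} A23={p5}
C dims 3,3; δ0: rk 2, SNF 1^2
Ȟ^0: (3−2)−0=1 ⇒ Z
Ȟ^1: (3−0)−2=1 ⇒ Z
Ȟ^2: (0−0)−0=0 ⇒ 0


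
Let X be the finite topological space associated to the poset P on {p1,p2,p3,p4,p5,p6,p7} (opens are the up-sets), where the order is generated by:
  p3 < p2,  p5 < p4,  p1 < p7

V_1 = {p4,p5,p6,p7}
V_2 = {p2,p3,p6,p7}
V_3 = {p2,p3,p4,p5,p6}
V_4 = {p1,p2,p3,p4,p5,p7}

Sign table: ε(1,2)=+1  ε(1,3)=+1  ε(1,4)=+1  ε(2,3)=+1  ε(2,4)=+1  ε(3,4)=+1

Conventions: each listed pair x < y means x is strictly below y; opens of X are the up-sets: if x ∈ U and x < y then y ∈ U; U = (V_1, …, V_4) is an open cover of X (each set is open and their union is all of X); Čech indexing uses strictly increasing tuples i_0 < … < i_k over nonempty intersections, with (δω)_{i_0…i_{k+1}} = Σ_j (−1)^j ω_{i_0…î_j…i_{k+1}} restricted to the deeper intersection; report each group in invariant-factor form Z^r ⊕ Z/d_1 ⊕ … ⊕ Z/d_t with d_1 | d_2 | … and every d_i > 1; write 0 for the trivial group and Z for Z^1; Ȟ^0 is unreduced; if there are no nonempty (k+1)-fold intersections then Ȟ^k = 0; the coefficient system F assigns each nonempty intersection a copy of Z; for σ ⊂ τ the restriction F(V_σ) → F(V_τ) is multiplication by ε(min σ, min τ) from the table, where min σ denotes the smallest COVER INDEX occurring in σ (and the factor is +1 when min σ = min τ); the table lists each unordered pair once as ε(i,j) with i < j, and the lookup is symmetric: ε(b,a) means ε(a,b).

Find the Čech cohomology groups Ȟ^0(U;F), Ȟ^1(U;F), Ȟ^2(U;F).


nonempty overlaps:
  V12={p6,p7} V13={p4,p5,p6} V14={p4,p5,p7} V23={p2,p3,p6} V24={p2,p3,p7} V34={p2,p3,p4,p5}
  V123={p6} V124={p7} V134={p4,p5} V234={p2,p3}
C dims 4,6,4; δ0: rk 3, SNF 1^3; δ1: rk 3, SNF 1^3
degree 0: 4−3−0 = 1 → Ȟ^0 ≅ Z
degree 1: 6−3−3 = 0 → Ȟ^1 ≅ 0
degree 2: 4−0−3 = 1 → Ȟ^2 ≅ Z

Ȟ^0 ≅ Z,  Ȟ^1 ≅ 0,  Ȟ^2 ≅ Z


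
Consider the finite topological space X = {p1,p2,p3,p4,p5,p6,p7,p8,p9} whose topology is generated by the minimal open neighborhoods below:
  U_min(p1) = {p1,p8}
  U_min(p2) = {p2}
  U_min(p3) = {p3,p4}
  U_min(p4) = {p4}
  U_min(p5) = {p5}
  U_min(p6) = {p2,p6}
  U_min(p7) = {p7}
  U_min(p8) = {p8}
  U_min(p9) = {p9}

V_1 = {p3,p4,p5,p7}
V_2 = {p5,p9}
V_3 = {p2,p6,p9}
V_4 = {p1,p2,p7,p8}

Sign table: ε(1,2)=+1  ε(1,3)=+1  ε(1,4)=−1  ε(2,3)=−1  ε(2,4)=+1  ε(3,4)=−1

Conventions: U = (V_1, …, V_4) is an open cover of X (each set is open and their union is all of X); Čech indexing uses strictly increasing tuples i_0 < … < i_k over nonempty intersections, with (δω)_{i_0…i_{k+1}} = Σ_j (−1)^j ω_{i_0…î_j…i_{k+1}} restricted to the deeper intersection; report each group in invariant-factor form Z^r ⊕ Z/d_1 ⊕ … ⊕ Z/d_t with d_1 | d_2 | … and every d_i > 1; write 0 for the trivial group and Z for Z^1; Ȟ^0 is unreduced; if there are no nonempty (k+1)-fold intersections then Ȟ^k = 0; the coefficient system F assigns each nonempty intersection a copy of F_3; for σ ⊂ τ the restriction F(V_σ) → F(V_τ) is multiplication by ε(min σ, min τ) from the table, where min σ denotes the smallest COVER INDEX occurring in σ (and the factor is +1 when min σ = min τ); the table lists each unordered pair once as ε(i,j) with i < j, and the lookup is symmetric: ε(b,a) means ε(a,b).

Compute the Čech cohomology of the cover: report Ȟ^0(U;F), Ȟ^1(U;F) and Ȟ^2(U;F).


nerve simplices:
  V12={p5} V14={p7} V23={p9} V34={p2}
C dims 4,4; δ0: rk_F3 4
degree 0: 4−4−0 = 0 → Ȟ^0 ≅ 0
degree 1: 4−0−4 = 0 → Ȟ^1 ≅ 0
degree 2: 0−0−0 = 0 → Ȟ^2 ≅ 0

Ȟ^0 = 0, Ȟ^1 = 0 and Ȟ^2 = 0


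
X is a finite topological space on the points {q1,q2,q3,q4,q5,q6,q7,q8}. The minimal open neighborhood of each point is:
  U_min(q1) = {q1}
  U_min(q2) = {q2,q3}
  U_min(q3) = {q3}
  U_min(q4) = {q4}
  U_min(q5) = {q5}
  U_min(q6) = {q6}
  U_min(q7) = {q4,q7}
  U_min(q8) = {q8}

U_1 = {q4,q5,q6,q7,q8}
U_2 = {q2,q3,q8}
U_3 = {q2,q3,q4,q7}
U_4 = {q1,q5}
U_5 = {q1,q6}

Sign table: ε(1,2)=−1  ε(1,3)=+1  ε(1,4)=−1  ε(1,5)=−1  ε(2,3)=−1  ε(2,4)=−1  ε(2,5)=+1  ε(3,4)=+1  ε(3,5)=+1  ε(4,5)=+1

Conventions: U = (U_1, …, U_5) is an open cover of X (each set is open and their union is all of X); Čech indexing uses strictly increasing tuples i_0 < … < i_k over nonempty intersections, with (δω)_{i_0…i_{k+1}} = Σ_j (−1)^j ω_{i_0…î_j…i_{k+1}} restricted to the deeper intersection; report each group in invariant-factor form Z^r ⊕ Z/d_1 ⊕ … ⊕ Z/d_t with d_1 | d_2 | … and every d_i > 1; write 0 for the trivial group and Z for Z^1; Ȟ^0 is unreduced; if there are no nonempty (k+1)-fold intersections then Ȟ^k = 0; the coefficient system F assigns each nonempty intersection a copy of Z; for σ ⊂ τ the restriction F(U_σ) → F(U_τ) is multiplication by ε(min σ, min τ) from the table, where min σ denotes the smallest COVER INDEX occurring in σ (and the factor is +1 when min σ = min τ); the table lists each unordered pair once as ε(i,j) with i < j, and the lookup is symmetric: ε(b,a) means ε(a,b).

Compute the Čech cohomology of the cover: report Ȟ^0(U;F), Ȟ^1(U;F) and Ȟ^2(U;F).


Ȟ^0 ≅ Z,  Ȟ^1 ≅ Z^2,  Ȟ^2 ≅ 0

nonempty intersections:
  U12={q8} U13={q4,q7} U14={q5} U15={q6} U23={q2,q3} U45={q1}
C dims 5,6; δ0: rk 4, SNF 1^4
Ȟ^0: (5−4)−0=1 ⇒ Z
Ȟ^1: (6−0)−4=2 ⇒ Z^2
Ȟ^2: (0−0)−0=0 ⇒ 0


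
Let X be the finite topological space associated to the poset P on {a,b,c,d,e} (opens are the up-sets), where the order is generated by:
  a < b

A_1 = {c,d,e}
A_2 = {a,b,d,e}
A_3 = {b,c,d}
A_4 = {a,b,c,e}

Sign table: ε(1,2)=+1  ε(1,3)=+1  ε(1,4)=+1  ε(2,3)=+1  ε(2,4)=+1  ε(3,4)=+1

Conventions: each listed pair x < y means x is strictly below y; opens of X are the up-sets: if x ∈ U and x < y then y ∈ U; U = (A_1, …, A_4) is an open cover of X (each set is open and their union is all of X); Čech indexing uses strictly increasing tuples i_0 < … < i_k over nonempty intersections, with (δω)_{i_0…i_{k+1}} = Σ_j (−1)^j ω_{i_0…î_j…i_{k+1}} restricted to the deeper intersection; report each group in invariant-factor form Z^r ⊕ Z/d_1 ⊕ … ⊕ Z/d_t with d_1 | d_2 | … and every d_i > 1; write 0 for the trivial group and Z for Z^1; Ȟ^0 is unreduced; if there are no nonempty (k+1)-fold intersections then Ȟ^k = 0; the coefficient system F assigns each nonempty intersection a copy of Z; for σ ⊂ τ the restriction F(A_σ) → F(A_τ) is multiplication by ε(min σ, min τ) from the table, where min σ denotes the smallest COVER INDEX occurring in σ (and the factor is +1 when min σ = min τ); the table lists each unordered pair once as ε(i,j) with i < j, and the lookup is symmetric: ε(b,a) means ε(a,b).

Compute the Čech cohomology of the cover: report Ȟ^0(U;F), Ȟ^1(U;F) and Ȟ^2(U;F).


cover nerve:
  A12={d,e} A13={c,d} A14={c,e} A23={b,d} A24={a,b,e} A34={b,c}
  A123={d} A124={e} A134={c} A234={b}
C dims 4,6,4; δ0: rk 3, SNF 1^3; δ1: rk 3, SNF 1^3
Ȟ^0: (4−3)−0=1 ⇒ Z
Ȟ^1: (6−3)−3=0 ⇒ 0
Ȟ^2: (4−0)−3=1 ⇒ Z

Ȟ^0 = Z; Ȟ^1 = 0; Ȟ^2 = Z


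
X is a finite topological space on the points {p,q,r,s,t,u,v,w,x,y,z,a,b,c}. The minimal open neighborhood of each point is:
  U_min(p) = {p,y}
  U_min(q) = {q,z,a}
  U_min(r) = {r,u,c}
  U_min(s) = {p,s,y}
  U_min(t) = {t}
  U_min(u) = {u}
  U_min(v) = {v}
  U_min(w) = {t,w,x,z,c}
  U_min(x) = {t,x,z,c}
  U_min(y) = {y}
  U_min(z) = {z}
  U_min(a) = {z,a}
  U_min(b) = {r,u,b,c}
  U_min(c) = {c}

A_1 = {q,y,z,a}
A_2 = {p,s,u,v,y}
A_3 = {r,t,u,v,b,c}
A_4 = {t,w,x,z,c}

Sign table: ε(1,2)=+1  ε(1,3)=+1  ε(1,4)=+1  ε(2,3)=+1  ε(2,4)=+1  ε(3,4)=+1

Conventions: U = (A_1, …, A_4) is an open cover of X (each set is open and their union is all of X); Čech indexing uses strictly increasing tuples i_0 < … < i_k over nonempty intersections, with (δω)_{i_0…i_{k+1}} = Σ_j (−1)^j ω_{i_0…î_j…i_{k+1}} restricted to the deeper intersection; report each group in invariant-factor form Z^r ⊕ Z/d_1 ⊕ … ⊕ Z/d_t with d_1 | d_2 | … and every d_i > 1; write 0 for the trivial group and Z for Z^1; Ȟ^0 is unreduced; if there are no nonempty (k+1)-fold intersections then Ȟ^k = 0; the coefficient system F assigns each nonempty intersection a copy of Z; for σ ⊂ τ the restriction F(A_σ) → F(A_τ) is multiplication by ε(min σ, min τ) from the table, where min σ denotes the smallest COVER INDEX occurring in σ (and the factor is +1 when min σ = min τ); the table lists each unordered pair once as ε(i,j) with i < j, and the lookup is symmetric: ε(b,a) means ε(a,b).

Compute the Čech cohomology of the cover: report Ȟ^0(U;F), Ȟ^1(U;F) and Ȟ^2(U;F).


nerve of the cover:
  A12={y} A14={z} A23={u,v} A34={t,c}
C dims 4,4; δ0: rk 3, SNF 1^3
Ȟ^0 = (4 − 3) − 0 = 1, so Ȟ^0 ≅ Z
Ȟ^1 = (4 − 0) − 3 = 1, so Ȟ^1 ≅ Z
Ȟ^2 = (0 − 0) − 0 = 0, so Ȟ^2 ≅ 0

Ȟ^0(U;F) ≅ Z; Ȟ^1(U;F) ≅ Z; Ȟ^2(U;F) ≅ 0


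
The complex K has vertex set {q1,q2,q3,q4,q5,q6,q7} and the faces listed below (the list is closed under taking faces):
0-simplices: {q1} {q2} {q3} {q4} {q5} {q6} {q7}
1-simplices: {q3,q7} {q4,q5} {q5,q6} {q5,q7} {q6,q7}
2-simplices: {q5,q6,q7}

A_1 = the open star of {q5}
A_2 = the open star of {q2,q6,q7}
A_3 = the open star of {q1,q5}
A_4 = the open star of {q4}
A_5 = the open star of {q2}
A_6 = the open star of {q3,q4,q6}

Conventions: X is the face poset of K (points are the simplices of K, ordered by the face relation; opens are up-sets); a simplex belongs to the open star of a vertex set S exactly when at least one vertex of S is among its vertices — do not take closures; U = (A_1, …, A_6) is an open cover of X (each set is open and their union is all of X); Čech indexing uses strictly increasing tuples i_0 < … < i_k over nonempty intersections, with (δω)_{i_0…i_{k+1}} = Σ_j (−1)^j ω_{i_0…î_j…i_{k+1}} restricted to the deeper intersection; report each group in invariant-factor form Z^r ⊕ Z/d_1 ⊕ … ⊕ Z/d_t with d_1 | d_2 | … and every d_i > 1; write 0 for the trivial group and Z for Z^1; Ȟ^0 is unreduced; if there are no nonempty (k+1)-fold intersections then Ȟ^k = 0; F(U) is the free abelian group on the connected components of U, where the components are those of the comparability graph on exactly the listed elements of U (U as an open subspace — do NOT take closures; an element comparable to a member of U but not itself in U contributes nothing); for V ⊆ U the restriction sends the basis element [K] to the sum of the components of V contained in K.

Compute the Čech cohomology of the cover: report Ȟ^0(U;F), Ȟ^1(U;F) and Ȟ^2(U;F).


Ȟ^0 = Z^3, Ȟ^1 = 0, Ȟ^2 = 0

nerve simplices:
  A1={{q5},{q4,q5},{q5,q6},{q5,q7},{q5,q6,q7}} A2={{q2},{q6},{q7},{q3,q7},{q5,q6},{q5,q7},{q6,q7},{q5,q6,q7}} A3={{q1},{q5},{q4,q5},{q5,q6},{q5,q7},{q5,q6,q7}} A4={{q4},{q4,q5}} A5={{q2}} A6={{q3},{q4},{q6},{q3,q7},{q4,q5},{q5,q6},{q6,q7},{q5,q6,q7}}
  A12={{q5,q6},{q5,q7},{q5,q6,q7}} A13={{q5},{q4,q5},{q5,q6},{q5,q7},{q5,q6,q7}} A14={{q4,q5}} A16={{q4,q5},{q5,q6},{q5,q6,q7}} A23={{q5,q6},{q5,q7},{q5,q6,q7}} A25={{q2}} A26={{q6},{q3,q7},{q5,q6},{q6,q7},{q5,q6,q7}} A34={{q4,q5}} A36={{q4,q5},{q5,q6},{q5,q6,q7}} A46={{q4},{q4,q5}}
  A123={{q5,q6},{q5,q7},{q5,q6,q7}} A126={{q5,q6},{q5,q6,q7}} A134={{q4,q5}} A136={{q4,q5},{q5,q6},{q5,q6,q7}} A146={{q4,q5}} A236={{q5,q6},{q5,q6,q7}} A346={{q4,q5}}
  A1236={{q5,q6},{q5,q6,q7}} A1346={{q4,q5}}
components per intersection:
  A1: {{q5},{q4,q5},{q5,q6},{q5,q7},{q5,q6,q7}}
  A2: {{q2}} {{q6},{q7},{q3,q7},{q5,q6},{q5,q7},{q6,q7},{q5,q6,q7}}
  A3: {{q1}} {{q5},{q4,q5},{q5,q6},{q5,q7},{q5,q6,q7}}
  A4: {{q4},{q4,q5}}
  A5: {{q2}}
  A6: {{q3},{q3,q7}} {{q4},{q4,q5}} {{q6},{q5,q6},{q6,q7},{q5,q6,q7}}
  A12: {{q5,q6},{q5,q7},{q5,q6,q7}}
  A13: {{q5},{q4,q5},{q5,q6},{q5,q7},{q5,q6,q7}}
  A14: {{q4,q5}}
  A16: {{q4,q5}} {{q5,q6},{q5,q6,q7}}
  A23: {{q5,q6},{q5,q7},{q5,q6,q7}}
  A25: {{q2}}
  A26: {{q6},{q5,q6},{q6,q7},{q5,q6,q7}} {{q3,q7}}
  A34: {{q4,q5}}
  A36: {{q4,q5}} {{q5,q6},{q5,q6,q7}}
  A46: {{q4},{q4,q5}}
  A123: {{q5,q6},{q5,q7},{q5,q6,q7}}
  A126: {{q5,q6},{q5,q6,q7}}
  A134: {{q4,q5}}
  A136: {{q4,q5}} {{q5,q6},{q5,q6,q7}}
  A146: {{q4,q5}}
  A236: {{q5,q6},{q5,q6,q7}}
  A346: {{q4,q5}}
  A1236: {{q5,q6},{q5,q6,q7}}
  A1346: {{q4,q5}}
C dims 10,13,8,2; δ0: rk 7, SNF 1^7; δ1: rk 6, SNF 1^6; δ2: rk 2, SNF 1^2
degree 0: 10−7−0 = 3 → Ȟ^0 ≅ Z^3
degree 1: 13−6−7 = 0 → Ȟ^1 ≅ 0
degree 2: 8−2−6 = 0 → Ȟ^2 ≅ 0


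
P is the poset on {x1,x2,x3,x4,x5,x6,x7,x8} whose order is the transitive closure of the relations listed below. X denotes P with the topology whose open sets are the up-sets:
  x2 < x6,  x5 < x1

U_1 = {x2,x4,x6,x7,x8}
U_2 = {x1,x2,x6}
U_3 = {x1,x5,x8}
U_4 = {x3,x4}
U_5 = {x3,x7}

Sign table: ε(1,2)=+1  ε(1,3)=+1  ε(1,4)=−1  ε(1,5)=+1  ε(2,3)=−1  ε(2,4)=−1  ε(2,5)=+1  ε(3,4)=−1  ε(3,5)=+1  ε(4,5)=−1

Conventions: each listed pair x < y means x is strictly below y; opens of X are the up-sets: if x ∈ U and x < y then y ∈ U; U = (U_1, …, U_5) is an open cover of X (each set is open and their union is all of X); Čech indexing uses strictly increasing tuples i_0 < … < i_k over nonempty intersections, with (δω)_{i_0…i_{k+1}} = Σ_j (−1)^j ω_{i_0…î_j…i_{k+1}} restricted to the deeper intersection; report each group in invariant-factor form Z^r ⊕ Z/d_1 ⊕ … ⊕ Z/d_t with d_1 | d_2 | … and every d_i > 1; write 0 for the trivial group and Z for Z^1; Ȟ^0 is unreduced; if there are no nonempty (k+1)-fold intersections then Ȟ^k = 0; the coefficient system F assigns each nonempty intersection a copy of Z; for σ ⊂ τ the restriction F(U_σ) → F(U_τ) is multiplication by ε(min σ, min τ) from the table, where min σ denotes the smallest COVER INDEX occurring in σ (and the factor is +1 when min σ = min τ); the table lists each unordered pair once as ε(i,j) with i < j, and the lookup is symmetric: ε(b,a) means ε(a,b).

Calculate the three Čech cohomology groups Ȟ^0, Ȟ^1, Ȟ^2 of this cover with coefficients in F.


Ȟ^0 = 0, Ȟ^1 = Z ⊕ Z/2, Ȟ^2 = 0

nonempty intersections:
  U12={x2,x6} U13={x8} U14={x4} U15={x7} U23={x1} U45={x3}
C dims 5,6; δ0: rk 5, SNF 1^4·2
Ȟ^0: (5−5)−0=0 ⇒ 0
Ȟ^1: (6−0)−5=1 plus torsion [2] ⇒ Z ⊕ Z/2
Ȟ^2: (0−0)−0=0 ⇒ 0


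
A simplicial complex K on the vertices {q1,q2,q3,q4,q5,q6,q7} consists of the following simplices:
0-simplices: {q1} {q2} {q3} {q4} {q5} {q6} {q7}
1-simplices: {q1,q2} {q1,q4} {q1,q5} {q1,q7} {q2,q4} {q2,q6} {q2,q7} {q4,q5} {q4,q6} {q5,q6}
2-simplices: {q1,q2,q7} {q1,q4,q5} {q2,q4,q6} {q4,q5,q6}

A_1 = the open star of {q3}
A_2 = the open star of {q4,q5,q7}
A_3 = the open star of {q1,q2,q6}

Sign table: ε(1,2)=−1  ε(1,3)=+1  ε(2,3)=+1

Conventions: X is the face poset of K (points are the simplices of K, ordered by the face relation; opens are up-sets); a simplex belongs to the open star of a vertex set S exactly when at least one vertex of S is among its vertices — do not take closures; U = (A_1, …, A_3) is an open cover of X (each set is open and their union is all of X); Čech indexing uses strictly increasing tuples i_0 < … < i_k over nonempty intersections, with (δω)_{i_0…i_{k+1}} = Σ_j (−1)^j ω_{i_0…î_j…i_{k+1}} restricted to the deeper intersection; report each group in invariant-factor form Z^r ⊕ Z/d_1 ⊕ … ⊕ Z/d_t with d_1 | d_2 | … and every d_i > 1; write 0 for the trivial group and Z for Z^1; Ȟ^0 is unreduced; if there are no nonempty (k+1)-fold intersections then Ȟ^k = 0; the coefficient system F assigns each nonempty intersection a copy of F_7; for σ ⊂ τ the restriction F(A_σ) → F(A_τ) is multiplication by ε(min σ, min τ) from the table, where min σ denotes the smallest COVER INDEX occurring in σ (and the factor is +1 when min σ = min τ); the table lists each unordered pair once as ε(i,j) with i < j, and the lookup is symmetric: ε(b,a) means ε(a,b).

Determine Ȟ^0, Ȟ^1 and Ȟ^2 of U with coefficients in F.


nonempty overlaps:
  A1={{q3}} A2={{q4},{q5},{q7},{q1,q4},{q1,q5},{q1,q7},{q2,q4},{q2,q7},{q4,q5},{q4,q6},{q5,q6},{q1,q2,q7},{q1,q4,q5},{q2,q4,q6},{q4,q5,q6}} A3={{q1},{q2},{q6},{q1,q2},{q1,q4},{q1,q5},{q1,q7},{q2,q4},{q2,q6},{q2,q7},{q4,q6},{q5,q6},{q1,q2,q7},{q1,q4,q5},{q2,q4,q6},{q4,q5,q6}}
  A23={{q1,q4},{q1,q5},{q1,q7},{q2,q4},{q2,q7},{q4,q6},{q5,q6},{q1,q2,q7},{q1,q4,q5},{q2,q4,q6},{q4,q5,q6}}
C dims 3,1; δ0: rk_F7 1
degree 0: 3−1−0 = 2 → Ȟ^0 ≅ Z/7 ⊕ Z/7
degree 1: 1−0−1 = 0 → Ȟ^1 ≅ 0
degree 2: 0−0−0 = 0 → Ȟ^2 ≅ 0

Ȟ^0 = Z/7 ⊕ Z/7, Ȟ^1 = 0, Ȟ^2 = 0


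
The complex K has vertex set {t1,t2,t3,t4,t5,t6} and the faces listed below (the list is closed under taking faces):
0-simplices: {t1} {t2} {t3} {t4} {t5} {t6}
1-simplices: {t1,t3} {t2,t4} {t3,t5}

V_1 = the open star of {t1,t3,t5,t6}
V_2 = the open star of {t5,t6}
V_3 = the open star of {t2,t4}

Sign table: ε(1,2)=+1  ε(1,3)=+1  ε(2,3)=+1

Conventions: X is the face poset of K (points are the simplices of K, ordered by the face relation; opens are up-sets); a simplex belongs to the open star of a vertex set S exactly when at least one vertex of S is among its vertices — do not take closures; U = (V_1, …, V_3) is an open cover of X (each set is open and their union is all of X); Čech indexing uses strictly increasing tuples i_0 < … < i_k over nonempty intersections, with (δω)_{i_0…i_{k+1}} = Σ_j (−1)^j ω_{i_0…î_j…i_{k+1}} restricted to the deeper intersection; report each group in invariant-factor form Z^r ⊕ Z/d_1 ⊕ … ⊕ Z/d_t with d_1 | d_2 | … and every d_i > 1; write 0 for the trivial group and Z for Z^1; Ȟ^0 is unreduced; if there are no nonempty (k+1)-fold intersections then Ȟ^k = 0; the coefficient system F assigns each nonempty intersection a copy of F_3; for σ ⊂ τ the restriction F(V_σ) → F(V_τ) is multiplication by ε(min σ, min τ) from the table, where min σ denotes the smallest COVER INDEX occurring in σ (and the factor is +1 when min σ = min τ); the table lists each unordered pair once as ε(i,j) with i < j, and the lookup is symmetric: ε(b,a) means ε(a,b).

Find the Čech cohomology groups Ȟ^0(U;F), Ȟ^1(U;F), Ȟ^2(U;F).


nerve simplices:
  V1={{t1},{t3},{t5},{t6},{t1,t3},{t3,t5}} V2={{t5},{t6},{t3,t5}} V3={{t2},{t4},{t2,t4}}
  V12={{t5},{t6},{t3,t5}}
C dims 3,1; δ0: rk_F3 1
degree 0: 3−1−0 = 2 → Ȟ^0 ≅ Z/3 ⊕ Z/3
degree 1: 1−0−1 = 0 → Ȟ^1 ≅ 0
degree 2: 0−0−0 = 0 → Ȟ^2 ≅ 0

Ȟ^0 ≅ Z/3 ⊕ Z/3; Ȟ^1 ≅ 0; Ȟ^2 ≅ 0


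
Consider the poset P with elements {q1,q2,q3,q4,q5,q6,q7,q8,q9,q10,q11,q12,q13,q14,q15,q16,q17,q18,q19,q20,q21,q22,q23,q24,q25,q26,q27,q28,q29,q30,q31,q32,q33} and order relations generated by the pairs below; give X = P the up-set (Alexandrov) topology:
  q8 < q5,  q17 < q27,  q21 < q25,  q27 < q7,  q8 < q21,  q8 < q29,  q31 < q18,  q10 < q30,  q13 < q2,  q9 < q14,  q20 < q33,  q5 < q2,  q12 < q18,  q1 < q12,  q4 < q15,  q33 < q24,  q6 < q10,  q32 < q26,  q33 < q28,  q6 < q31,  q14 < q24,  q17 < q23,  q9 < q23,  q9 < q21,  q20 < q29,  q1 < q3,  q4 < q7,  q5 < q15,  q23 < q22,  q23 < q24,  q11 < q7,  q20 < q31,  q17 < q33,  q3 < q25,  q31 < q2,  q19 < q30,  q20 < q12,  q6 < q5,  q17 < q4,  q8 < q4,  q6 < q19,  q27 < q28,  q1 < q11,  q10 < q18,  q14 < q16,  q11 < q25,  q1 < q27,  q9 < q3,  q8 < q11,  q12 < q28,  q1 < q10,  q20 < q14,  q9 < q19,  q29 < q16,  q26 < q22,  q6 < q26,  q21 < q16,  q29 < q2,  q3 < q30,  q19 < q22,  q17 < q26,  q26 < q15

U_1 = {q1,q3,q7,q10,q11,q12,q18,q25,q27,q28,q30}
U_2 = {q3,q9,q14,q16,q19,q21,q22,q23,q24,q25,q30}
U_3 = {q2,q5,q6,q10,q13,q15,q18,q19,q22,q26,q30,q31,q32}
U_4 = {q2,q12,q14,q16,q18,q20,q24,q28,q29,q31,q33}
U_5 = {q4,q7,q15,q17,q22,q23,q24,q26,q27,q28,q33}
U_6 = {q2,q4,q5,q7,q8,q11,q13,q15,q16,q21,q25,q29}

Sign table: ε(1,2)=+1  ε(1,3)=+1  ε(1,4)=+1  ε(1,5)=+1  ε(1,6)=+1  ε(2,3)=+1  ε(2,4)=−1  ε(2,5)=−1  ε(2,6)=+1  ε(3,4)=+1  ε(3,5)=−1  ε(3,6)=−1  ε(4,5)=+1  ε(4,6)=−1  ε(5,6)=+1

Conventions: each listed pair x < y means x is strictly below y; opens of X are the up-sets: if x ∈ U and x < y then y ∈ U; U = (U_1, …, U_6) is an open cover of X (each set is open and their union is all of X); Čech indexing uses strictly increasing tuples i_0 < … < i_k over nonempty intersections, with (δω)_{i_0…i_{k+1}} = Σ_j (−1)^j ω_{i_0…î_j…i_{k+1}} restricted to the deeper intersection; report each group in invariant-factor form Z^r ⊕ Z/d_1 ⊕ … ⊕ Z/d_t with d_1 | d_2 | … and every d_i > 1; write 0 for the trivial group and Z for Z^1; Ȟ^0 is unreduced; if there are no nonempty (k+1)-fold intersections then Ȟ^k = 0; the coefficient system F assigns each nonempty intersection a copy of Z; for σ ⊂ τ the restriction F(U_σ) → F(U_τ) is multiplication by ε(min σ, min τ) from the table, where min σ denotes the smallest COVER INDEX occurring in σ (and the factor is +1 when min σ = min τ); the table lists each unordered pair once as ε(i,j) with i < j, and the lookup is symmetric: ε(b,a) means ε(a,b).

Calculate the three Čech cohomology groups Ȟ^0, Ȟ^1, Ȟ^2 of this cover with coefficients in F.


nerve of the cover:
  U12={q3,q25,q30} U13={q10,q18,q30} U14={q12,q18,q28} U15={q7,q27,q28} U16={q7,q11,q25} U23={q19,q22,q30} U24={q14,q16,q24} U25={q22,q23,q24} U26={q16,q21,q25} U34={q2,q18,q31} U35={q15,q22,q26} U36={q2,q5,q13,q15} U45={q24,q28,q33} U46={q2,q16,q29} U56={q4,q7,q15}
  U123={q30} U126={q25} U134={q18} U145={q28} U156={q7} U235={q22} U245={q24} U246={q16} U346={q2} U356={q15}
C dims 6,15,10; δ0: rk 6, SNF 1^5·2; δ1: rk 9, SNF 1^9
Ȟ^0 = (6 − 6) − 0 = 0, so Ȟ^0 ≅ 0
Ȟ^1 = (15 − 9) − 6 = 0 plus torsion [2], so Ȟ^1 ≅ Z/2
Ȟ^2 = (10 − 0) − 9 = 1, so Ȟ^2 ≅ Z

Ȟ^0(U;F) ≅ 0, Ȟ^1(U;F) ≅ Z/2, Ȟ^2(U;F) ≅ Z
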